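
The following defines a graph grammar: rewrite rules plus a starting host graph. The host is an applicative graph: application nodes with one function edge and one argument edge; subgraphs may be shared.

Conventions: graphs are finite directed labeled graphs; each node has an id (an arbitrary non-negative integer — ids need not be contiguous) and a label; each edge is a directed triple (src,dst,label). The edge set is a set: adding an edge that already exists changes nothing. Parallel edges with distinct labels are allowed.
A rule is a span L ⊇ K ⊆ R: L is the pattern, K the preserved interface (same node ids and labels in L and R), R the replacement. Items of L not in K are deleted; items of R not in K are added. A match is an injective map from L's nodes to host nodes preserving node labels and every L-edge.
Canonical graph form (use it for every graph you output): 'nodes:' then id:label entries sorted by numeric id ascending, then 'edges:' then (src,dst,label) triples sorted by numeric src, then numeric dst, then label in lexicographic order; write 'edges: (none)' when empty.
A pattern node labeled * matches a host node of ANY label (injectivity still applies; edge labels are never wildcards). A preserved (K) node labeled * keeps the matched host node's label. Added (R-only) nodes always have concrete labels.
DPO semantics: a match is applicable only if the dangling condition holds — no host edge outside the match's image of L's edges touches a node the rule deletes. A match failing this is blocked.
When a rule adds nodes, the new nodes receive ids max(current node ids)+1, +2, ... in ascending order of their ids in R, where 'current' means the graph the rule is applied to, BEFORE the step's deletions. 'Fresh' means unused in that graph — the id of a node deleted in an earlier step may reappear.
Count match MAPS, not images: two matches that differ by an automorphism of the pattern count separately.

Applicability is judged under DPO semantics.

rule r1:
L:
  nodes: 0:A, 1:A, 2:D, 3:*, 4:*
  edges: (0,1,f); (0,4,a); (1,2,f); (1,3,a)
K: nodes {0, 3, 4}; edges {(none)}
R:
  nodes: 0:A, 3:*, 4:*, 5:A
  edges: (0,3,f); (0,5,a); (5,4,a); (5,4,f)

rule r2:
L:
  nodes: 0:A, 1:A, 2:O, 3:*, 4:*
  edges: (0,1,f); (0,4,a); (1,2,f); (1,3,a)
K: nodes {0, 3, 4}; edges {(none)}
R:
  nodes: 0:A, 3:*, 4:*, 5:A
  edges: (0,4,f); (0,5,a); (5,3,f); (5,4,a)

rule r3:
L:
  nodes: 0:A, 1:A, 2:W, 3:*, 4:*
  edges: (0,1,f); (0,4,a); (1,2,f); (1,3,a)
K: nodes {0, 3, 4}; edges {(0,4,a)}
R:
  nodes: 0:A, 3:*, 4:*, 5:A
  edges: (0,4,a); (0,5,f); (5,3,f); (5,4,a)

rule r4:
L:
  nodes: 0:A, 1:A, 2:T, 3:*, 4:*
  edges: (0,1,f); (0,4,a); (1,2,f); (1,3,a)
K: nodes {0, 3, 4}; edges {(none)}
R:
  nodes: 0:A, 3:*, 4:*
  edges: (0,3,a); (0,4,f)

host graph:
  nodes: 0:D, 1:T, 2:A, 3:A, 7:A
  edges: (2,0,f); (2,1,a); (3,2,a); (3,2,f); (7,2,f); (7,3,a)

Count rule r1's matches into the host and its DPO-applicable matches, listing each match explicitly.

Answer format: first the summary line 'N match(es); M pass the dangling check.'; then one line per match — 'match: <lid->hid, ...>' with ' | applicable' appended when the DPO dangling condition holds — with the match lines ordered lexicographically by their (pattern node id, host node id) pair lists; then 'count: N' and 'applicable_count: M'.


1 match(es); 0 pass the dangling check.
match: 0->7, 1->2, 2->0, 3->1, 4->3
count: 1
applicable_count: 0


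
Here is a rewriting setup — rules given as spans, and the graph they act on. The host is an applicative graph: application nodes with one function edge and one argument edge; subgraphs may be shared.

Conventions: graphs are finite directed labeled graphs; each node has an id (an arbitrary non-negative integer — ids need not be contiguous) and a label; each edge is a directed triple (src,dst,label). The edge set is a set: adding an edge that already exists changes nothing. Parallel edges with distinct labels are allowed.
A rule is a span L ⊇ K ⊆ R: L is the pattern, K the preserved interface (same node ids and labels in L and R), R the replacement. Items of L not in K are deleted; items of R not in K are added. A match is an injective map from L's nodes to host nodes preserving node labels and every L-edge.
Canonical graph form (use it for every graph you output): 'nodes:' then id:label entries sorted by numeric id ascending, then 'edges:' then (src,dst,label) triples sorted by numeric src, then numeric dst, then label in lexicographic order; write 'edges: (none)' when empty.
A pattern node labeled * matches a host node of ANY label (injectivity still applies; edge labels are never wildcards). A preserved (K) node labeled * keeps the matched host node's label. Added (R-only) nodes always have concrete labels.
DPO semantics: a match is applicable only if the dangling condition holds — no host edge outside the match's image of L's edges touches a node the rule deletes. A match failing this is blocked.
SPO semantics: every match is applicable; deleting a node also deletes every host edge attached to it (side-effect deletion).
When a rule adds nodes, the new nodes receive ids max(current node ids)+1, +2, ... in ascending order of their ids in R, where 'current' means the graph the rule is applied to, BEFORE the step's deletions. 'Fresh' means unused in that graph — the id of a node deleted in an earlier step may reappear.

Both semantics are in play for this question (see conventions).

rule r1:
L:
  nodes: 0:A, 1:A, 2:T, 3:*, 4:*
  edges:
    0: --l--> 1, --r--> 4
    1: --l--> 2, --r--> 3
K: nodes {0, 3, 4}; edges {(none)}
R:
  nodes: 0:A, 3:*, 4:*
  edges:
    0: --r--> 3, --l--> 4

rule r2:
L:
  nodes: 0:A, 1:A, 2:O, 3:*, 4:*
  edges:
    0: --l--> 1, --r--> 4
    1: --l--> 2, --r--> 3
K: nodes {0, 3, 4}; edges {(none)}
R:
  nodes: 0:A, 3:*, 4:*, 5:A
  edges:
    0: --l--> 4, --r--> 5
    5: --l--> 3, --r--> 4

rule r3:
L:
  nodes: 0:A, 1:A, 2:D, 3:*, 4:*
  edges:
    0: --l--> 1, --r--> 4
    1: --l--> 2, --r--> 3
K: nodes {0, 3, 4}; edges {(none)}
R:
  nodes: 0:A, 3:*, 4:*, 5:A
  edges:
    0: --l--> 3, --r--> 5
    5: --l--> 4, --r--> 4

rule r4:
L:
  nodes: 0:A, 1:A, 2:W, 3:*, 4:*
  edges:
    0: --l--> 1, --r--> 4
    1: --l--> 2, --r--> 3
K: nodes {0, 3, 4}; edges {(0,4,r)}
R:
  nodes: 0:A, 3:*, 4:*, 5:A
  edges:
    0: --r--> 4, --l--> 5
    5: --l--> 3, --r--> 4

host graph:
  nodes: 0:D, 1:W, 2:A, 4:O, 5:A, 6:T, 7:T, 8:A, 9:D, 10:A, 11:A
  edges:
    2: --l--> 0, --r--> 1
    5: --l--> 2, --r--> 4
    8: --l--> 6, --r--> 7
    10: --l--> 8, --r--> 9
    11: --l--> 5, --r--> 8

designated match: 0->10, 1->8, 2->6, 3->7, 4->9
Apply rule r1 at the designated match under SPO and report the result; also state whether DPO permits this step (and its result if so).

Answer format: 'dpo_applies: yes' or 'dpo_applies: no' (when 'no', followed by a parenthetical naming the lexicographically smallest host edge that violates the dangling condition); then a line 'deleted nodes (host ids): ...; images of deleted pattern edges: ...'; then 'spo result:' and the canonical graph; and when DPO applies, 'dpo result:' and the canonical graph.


dpo_applies: no
(the rule deletes node 8, which keeps host edge (11,8,r) outside the match image — the dangling condition fails, DPO blocks; SPO proceeds and side-deletes such edges)
deleted nodes (host ids): 6, 8; images of deleted pattern edges: (8,6,l); (8,7,r); (10,8,l); (10,9,r)
spo result:
nodes: 0:D, 1:W, 2:A, 4:O, 5:A, 7:T, 9:D, 10:A, 11:A
edges: (2,0,l); (2,1,r); (5,2,l); (5,4,r); (10,7,r); (10,9,l); (11,5,l)


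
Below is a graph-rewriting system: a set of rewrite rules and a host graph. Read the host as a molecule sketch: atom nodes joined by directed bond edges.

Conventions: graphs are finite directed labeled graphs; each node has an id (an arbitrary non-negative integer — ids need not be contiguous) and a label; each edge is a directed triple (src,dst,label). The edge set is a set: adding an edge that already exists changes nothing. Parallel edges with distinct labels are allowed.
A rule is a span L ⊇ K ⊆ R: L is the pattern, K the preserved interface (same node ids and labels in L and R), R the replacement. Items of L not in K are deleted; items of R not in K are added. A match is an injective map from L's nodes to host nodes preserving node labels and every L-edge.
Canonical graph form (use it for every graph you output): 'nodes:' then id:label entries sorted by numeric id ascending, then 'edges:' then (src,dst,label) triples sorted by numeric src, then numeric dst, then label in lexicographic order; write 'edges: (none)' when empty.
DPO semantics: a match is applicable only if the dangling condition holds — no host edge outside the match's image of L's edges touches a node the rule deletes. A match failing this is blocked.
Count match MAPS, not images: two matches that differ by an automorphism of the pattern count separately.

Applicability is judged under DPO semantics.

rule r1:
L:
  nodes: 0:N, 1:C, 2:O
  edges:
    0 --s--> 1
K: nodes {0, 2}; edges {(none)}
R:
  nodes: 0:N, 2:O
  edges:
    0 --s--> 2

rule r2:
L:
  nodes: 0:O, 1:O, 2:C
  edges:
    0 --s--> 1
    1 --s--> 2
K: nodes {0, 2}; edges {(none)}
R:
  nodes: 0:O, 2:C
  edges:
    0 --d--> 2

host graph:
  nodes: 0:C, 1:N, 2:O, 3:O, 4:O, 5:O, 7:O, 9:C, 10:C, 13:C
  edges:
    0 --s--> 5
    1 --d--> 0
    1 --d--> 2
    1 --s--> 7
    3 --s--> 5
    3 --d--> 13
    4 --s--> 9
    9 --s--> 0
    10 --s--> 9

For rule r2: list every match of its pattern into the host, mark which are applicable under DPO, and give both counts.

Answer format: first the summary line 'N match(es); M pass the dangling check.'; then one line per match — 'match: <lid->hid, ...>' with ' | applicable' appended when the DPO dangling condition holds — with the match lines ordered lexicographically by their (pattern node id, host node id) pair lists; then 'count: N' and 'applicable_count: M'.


0 match(es); 0 pass the dangling check.
count: 0
applicable_count: 0


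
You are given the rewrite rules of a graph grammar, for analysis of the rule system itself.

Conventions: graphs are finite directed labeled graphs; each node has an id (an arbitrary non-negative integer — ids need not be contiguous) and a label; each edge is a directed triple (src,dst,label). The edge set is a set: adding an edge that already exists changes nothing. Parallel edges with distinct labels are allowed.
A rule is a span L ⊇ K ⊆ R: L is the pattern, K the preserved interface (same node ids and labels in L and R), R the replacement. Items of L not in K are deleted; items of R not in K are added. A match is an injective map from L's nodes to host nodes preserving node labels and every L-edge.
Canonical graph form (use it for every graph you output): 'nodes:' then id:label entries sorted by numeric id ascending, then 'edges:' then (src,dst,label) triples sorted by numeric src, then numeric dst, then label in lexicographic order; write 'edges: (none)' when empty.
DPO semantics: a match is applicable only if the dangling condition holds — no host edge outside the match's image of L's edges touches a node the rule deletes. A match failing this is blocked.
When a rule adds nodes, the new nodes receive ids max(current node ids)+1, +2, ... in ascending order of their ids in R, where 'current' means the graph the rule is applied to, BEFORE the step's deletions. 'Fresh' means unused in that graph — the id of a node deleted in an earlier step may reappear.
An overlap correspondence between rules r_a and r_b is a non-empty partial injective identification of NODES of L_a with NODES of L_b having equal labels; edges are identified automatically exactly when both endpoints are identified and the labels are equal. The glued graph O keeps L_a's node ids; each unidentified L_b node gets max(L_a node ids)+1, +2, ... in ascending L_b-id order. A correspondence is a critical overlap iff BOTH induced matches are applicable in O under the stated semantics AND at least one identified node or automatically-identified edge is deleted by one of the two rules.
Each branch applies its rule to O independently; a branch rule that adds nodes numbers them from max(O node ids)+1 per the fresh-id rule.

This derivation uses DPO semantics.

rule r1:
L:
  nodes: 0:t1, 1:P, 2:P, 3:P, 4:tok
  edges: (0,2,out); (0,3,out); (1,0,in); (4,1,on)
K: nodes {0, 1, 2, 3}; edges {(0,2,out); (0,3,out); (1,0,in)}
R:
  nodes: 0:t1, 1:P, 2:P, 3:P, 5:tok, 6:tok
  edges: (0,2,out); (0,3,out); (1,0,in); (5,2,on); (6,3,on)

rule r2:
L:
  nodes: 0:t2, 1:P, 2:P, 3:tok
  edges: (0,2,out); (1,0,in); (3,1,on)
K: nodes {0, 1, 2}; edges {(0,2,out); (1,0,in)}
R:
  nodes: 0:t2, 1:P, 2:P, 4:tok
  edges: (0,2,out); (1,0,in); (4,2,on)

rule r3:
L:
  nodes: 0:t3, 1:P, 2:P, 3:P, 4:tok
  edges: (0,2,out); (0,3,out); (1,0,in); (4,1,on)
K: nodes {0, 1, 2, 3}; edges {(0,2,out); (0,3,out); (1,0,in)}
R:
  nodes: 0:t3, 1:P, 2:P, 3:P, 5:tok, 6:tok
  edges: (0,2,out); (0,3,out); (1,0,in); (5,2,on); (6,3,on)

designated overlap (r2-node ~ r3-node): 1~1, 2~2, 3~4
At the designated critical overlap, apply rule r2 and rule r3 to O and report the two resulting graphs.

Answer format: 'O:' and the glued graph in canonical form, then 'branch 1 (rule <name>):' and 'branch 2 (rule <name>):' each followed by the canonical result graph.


O:
nodes: 0:t2, 1:P, 2:P, 3:tok, 4:t3, 5:P
edges: (0,2,out); (1,0,in); (1,4,in); (3,1,on); (4,2,out); (4,5,out)
branch 1 (rule r2):
nodes: 0:t2, 1:P, 2:P, 4:t3, 5:P, 6:tok
edges: (0,2,out); (1,0,in); (1,4,in); (4,2,out); (4,5,out); (6,2,on)
branch 2 (rule r3):
nodes: 0:t2, 1:P, 2:P, 4:t3, 5:P, 6:tok, 7:tok
edges: (0,2,out); (1,0,in); (1,4,in); (4,2,out); (4,5,out); (6,2,on); (7,5,on)


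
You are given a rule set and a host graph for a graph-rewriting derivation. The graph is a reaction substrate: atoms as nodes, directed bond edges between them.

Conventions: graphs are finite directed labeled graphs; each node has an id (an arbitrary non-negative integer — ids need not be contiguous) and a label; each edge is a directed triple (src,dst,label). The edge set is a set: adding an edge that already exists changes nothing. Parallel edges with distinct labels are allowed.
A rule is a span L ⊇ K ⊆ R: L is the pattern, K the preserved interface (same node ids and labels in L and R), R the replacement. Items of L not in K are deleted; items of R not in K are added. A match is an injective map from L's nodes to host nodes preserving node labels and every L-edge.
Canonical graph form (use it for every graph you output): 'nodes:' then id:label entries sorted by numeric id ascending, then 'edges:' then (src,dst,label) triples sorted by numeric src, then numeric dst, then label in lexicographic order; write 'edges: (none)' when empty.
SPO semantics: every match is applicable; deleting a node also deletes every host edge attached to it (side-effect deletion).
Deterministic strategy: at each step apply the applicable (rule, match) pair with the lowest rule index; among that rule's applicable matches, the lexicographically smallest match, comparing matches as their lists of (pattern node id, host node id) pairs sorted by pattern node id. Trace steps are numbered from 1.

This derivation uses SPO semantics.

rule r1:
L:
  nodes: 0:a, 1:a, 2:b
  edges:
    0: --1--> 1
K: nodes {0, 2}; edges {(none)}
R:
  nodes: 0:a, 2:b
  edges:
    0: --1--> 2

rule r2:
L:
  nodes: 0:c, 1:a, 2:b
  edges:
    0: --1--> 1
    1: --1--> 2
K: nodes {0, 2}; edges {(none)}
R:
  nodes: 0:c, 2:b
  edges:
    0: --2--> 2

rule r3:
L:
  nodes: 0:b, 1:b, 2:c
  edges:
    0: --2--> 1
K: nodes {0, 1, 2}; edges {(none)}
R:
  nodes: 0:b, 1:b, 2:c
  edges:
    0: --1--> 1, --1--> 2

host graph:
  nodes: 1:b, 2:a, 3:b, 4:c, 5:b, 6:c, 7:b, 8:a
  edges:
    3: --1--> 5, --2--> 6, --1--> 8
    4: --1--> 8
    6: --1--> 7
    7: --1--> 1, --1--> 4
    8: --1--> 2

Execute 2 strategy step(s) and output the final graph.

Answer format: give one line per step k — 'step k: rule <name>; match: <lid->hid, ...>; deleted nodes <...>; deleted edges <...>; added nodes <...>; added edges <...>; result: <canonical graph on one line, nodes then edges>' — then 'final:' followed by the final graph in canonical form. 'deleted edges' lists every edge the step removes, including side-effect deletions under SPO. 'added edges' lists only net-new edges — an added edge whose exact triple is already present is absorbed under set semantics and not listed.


step 1: rule r1; match: 0->8, 1->2, 2->1; deleted nodes 2; deleted edges (8,2,1); added nodes (none); added edges (8,1,1); result: nodes: 1:b, 3:b, 4:c, 5:b, 6:c, 7:b, 8:a edges: (3,5,1); (3,6,2); (3,8,1); (4,8,1); (6,7,1); (7,1,1); (7,4,1); (8,1,1)
step 2: rule r2; match: 0->4, 1->8, 2->1; deleted nodes 8; deleted edges (3,8,1); (4,8,1); (8,1,1); added nodes (none); added edges (4,1,2); result: nodes: 1:b, 3:b, 4:c, 5:b, 6:c, 7:b edges: (3,5,1); (3,6,2); (4,1,2); (6,7,1); (7,1,1); (7,4,1)
final:
nodes: 1:b, 3:b, 4:c, 5:b, 6:c, 7:b
edges: (3,5,1); (3,6,2); (4,1,2); (6,7,1); (7,1,1); (7,4,1)


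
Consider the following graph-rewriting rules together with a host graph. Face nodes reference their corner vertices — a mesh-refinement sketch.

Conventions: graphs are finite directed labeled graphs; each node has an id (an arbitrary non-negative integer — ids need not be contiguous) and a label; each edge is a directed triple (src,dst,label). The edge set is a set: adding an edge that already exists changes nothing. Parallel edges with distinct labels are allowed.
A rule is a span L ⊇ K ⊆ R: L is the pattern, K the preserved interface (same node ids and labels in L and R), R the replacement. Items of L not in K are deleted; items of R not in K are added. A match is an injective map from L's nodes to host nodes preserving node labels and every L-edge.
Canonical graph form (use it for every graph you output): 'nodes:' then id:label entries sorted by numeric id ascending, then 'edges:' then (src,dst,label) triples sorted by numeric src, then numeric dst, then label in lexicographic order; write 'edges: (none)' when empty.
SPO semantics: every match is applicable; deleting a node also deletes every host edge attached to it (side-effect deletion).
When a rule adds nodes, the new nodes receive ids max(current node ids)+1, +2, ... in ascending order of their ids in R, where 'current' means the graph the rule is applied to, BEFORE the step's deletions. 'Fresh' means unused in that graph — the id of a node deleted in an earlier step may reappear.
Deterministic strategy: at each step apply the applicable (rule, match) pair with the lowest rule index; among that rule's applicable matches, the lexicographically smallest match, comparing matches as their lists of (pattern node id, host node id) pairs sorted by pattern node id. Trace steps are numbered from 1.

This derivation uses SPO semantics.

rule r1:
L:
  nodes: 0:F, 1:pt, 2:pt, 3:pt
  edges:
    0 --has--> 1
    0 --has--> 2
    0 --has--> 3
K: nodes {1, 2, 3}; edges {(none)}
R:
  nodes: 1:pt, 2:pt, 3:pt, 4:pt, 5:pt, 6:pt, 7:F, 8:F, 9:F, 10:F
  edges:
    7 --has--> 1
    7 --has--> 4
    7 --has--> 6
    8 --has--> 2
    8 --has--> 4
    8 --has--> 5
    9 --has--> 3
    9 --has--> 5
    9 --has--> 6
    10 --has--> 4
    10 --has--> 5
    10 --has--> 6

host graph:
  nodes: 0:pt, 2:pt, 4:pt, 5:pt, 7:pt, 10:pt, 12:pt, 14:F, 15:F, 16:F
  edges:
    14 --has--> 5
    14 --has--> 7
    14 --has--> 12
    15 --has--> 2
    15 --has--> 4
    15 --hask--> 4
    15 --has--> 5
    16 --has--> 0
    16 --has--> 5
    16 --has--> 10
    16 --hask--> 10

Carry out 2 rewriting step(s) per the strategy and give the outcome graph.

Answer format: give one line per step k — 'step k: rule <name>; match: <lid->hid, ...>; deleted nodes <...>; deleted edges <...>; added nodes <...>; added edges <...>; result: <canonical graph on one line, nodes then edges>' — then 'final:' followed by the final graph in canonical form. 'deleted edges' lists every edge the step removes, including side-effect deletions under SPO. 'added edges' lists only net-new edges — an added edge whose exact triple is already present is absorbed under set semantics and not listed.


step 1: rule r1; match: 0->14, 1->5, 2->7, 3->12; deleted nodes 14; deleted edges (14,5,has); (14,7,has); (14,12,has); added nodes 17, 18, 19, 20, 21, 22, 23; added edges (20,5,has); (20,17,has); (20,19,has); (21,7,has); (21,17,has); (21,18,has); (22,12,has); (22,18,has); (22,19,has); (23,17,has); (23,18,has); (23,19,has); result: nodes: 0:pt, 2:pt, 4:pt, 5:pt, 7:pt, 10:pt, 12:pt, 15:F, 16:F, 17:pt, 18:pt, 19:pt, 20:F, 21:F, 22:F, 23:F edges: (15,2,has); (15,4,has); (15,4,hask); (15,5,has); (16,0,has); (16,5,has); (16,10,has); (16,10,hask); (20,5,has); (20,17,has); (20,19,has); (21,7,has); (21,17,has); (21,18,has); (22,12,has); (22,18,has); (22,19,has); (23,17,has); (23,18,has); (23,19,has)
step 2: rule r1; match: 0->15, 1->2, 2->4, 3->5; deleted nodes 15; deleted edges (15,2,has); (15,4,has); (15,4,hask); (15,5,has); added nodes 24, 25, 26, 27, 28, 29, 30; added edges (27,2,has); (27,24,has); (27,26,has); (28,4,has); (28,24,has); (28,25,has); (29,5,has); (29,25,has); (29,26,has); (30,24,has); (30,25,has); (30,26,has); result: nodes: 0:pt, 2:pt, 4:pt, 5:pt, 7:pt, 10:pt, 12:pt, 16:F, 17:pt, 18:pt, 19:pt, 20:F, 21:F, 22:F, 23:F, 24:pt, 25:pt, 26:pt, 27:F, 28:F, 29:F, 30:F edges: (16,0,has); (16,5,has); (16,10,has); (16,10,hask); (20,5,has); (20,17,has); (20,19,has); (21,7,has); (21,17,has); (21,18,has); (22,12,has); (22,18,has); (22,19,has); (23,17,has); (23,18,has); (23,19,has); (27,2,has); (27,24,has); (27,26,has); (28,4,has); (28,24,has); (28,25,has); (29,5,has); (29,25,has); (29,26,has); (30,24,has); (30,25,has); (30,26,has)
final:
nodes: 0:pt, 2:pt, 4:pt, 5:pt, 7:pt, 10:pt, 12:pt, 16:F, 17:pt, 18:pt, 19:pt, 20:F, 21:F, 22:F, 23:F, 24:pt, 25:pt, 26:pt, 27:F, 28:F, 29:F, 30:F
edges: (16,0,has); (16,5,has); (16,10,has); (16,10,hask); (20,5,has); (20,17,has); (20,19,has); (21,7,has); (21,17,has); (21,18,has); (22,12,has); (22,18,has); (22,19,has); (23,17,has); (23,18,has); (23,19,has); (27,2,has); (27,24,has); (27,26,has); (28,4,has); (28,24,has); (28,25,has); (29,5,has); (29,25,has); (29,26,has); (30,24,has); (30,25,has); (30,26,has)


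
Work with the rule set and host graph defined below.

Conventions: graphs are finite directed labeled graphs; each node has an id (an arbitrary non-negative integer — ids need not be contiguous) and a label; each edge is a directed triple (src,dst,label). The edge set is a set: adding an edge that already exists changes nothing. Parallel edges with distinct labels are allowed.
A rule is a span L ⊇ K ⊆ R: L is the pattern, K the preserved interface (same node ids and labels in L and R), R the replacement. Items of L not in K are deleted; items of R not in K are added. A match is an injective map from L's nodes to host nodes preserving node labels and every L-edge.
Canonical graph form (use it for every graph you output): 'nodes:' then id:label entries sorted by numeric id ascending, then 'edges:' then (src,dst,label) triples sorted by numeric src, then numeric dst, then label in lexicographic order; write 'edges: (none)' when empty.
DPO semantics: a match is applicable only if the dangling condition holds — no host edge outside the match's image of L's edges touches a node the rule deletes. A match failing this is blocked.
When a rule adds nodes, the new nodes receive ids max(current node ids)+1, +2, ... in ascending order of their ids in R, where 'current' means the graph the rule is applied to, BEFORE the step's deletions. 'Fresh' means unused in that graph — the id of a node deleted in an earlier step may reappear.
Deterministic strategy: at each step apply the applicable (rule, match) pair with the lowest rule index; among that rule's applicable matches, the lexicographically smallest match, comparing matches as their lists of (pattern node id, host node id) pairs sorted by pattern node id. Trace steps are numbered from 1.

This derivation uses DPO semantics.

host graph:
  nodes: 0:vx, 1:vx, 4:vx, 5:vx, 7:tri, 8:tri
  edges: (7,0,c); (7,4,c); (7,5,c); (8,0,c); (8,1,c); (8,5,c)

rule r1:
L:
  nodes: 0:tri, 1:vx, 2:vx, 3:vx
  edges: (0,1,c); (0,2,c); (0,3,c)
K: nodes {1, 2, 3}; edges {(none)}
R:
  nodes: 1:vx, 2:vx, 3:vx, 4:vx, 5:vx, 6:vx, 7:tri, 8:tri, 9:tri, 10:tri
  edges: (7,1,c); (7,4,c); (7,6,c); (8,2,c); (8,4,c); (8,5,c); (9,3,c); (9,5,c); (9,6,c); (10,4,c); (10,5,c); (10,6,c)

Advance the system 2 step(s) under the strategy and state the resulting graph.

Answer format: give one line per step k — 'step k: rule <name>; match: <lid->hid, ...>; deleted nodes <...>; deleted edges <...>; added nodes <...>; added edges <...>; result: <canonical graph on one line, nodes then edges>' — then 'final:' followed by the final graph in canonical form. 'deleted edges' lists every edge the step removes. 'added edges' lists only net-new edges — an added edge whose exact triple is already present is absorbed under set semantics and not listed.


step 1: rule r1; match: 0->7, 1->0, 2->4, 3->5; deleted nodes 7; deleted edges (7,0,c); (7,4,c); (7,5,c); added nodes 9, 10, 11, 12, 13, 14, 15; added edges (12,0,c); (12,9,c); (12,11,c); (13,4,c); (13,9,c); (13,10,c); (14,5,c); (14,10,c); (14,11,c); (15,9,c); (15,10,c); (15,11,c); result: nodes: 0:vx, 1:vx, 4:vx, 5:vx, 8:tri, 9:vx, 10:vx, 11:vx, 12:tri, 13:tri, 14:tri, 15:tri edges: (8,0,c); (8,1,c); (8,5,c); (12,0,c); (12,9,c); (12,11,c); (13,4,c); (13,9,c); (13,10,c); (14,5,c); (14,10,c); (14,11,c); (15,9,c); (15,10,c); (15,11,c)
step 2: rule r1; match: 0->8, 1->0, 2->1, 3->5; deleted nodes 8; deleted edges (8,0,c); (8,1,c); (8,5,c); added nodes 16, 17, 18, 19, 20, 21, 22; added edges (19,0,c); (19,16,c); (19,18,c); (20,1,c); (20,16,c); (20,17,c); (21,5,c); (21,17,c); (21,18,c); (22,16,c); (22,17,c); (22,18,c); result: nodes: 0:vx, 1:vx, 4:vx, 5:vx, 9:vx, 10:vx, 11:vx, 12:tri, 13:tri, 14:tri, 15:tri, 16:vx, 17:vx, 18:vx, 19:tri, 20:tri, 21:tri, 22:tri edges: (12,0,c); (12,9,c); (12,11,c); (13,4,c); (13,9,c); (13,10,c); (14,5,c); (14,10,c); (14,11,c); (15,9,c); (15,10,c); (15,11,c); (19,0,c); (19,16,c); (19,18,c); (20,1,c); (20,16,c); (20,17,c); (21,5,c); (21,17,c); (21,18,c); (22,16,c); (22,17,c); (22,18,c)
final:
nodes: 0:vx, 1:vx, 4:vx, 5:vx, 9:vx, 10:vx, 11:vx, 12:tri, 13:tri, 14:tri, 15:tri, 16:vx, 17:vx, 18:vx, 19:tri, 20:tri, 21:tri, 22:tri
edges: (12,0,c); (12,9,c); (12,11,c); (13,4,c); (13,9,c); (13,10,c); (14,5,c); (14,10,c); (14,11,c); (15,9,c); (15,10,c); (15,11,c); (19,0,c); (19,16,c); (19,18,c); (20,1,c); (20,16,c); (20,17,c); (21,5,c); (21,17,c); (21,18,c); (22,16,c); (22,17,c); (22,18,c)


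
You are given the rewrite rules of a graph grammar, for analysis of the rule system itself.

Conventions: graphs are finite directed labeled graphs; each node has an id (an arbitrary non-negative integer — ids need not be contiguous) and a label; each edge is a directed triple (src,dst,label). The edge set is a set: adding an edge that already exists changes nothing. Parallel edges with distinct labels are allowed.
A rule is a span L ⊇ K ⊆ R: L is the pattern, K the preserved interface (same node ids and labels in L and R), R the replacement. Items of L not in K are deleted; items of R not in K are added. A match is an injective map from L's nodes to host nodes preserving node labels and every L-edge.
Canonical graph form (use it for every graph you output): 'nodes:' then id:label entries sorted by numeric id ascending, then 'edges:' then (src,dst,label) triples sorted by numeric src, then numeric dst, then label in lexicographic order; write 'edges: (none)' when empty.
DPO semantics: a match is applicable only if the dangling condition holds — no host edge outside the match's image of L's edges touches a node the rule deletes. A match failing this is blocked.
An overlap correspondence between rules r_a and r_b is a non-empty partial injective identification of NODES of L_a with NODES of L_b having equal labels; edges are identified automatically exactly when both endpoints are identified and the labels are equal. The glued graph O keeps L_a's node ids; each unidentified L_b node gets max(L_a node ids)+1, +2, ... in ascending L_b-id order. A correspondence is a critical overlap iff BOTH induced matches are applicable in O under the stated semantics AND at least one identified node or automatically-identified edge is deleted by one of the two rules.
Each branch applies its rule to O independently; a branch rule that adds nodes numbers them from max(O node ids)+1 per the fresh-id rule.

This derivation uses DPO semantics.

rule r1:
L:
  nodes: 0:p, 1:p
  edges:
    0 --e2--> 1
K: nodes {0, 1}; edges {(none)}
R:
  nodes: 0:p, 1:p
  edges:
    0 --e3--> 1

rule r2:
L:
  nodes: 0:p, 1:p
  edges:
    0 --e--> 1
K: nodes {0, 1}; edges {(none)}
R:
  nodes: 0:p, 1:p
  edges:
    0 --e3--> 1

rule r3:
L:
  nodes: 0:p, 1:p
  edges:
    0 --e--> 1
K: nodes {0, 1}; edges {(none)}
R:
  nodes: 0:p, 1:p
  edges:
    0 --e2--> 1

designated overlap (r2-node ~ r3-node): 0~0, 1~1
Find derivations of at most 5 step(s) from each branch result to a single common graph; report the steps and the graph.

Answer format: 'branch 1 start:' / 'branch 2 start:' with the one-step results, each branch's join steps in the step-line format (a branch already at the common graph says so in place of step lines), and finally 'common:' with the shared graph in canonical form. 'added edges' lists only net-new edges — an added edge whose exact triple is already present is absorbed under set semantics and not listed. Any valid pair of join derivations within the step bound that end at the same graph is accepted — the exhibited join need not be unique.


branch 1 start:
nodes: 0:p, 1:p
edges: (0,1,e3)
branch 2 start:
nodes: 0:p, 1:p
edges: (0,1,e2)
branch 1: already at the common graph (0 steps)
branch 2 step 1: rule r1; match: 0->0, 1->1; deleted nodes (none); deleted edges (0,1,e2); added nodes (none); added edges (0,1,e3); result: nodes: 0:p, 1:p edges: (0,1,e3)
common:
nodes: 0:p, 1:p
edges: (0,1,e3)


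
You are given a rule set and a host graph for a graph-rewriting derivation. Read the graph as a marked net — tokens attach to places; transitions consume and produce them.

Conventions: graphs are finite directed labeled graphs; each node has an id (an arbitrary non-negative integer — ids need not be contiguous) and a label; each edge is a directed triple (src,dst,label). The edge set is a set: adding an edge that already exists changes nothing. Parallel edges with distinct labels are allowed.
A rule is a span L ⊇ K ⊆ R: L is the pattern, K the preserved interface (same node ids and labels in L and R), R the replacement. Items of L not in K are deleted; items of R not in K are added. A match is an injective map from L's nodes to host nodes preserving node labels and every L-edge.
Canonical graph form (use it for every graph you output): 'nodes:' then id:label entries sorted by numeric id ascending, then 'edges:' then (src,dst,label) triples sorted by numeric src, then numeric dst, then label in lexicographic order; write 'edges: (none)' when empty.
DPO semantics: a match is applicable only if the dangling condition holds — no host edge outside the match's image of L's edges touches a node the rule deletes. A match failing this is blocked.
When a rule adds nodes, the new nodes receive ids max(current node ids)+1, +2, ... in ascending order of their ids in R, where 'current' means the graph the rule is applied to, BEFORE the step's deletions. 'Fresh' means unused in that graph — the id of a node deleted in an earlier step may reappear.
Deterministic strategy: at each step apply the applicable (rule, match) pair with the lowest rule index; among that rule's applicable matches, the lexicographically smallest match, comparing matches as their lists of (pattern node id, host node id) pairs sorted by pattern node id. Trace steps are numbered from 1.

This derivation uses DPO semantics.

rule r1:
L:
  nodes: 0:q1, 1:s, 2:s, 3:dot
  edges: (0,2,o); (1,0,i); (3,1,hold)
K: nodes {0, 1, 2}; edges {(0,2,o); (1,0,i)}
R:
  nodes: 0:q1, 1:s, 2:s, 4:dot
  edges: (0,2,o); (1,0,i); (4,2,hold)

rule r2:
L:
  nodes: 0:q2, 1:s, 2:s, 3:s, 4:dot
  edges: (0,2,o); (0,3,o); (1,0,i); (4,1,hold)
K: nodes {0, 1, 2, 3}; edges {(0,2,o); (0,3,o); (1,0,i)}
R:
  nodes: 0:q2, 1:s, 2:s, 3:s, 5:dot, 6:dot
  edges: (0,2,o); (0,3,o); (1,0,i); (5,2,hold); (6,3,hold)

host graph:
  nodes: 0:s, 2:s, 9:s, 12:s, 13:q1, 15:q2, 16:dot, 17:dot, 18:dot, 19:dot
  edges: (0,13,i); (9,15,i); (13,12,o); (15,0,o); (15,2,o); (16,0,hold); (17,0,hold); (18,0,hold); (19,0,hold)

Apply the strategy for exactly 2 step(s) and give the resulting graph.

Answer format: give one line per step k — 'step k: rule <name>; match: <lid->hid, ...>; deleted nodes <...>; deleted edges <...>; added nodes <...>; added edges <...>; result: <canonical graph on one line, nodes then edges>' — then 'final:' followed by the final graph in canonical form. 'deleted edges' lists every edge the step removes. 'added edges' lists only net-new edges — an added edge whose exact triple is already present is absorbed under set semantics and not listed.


step 1: rule r1; match: 0->13, 1->0, 2->12, 3->16; deleted nodes 16; deleted edges (16,0,hold); added nodes 20; added edges (20,12,hold); result: nodes: 0:s, 2:s, 9:s, 12:s, 13:q1, 15:q2, 17:dot, 18:dot, 19:dot, 20:dot edges: (0,13,i); (9,15,i); (13,12,o); (15,0,o); (15,2,o); (17,0,hold); (18,0,hold); (19,0,hold); (20,12,hold)
step 2: rule r1; match: 0->13, 1->0, 2->12, 3->17; deleted nodes 17; deleted edges (17,0,hold); added nodes 21; added edges (21,12,hold); result: nodes: 0:s, 2:s, 9:s, 12:s, 13:q1, 15:q2, 18:dot, 19:dot, 20:dot, 21:dot edges: (0,13,i); (9,15,i); (13,12,o); (15,0,o); (15,2,o); (18,0,hold); (19,0,hold); (20,12,hold); (21,12,hold)
final:
nodes: 0:s, 2:s, 9:s, 12:s, 13:q1, 15:q2, 18:dot, 19:dot, 20:dot, 21:dot
edges: (0,13,i); (9,15,i); (13,12,o); (15,0,o); (15,2,o); (18,0,hold); (19,0,hold); (20,12,hold); (21,12,hold)


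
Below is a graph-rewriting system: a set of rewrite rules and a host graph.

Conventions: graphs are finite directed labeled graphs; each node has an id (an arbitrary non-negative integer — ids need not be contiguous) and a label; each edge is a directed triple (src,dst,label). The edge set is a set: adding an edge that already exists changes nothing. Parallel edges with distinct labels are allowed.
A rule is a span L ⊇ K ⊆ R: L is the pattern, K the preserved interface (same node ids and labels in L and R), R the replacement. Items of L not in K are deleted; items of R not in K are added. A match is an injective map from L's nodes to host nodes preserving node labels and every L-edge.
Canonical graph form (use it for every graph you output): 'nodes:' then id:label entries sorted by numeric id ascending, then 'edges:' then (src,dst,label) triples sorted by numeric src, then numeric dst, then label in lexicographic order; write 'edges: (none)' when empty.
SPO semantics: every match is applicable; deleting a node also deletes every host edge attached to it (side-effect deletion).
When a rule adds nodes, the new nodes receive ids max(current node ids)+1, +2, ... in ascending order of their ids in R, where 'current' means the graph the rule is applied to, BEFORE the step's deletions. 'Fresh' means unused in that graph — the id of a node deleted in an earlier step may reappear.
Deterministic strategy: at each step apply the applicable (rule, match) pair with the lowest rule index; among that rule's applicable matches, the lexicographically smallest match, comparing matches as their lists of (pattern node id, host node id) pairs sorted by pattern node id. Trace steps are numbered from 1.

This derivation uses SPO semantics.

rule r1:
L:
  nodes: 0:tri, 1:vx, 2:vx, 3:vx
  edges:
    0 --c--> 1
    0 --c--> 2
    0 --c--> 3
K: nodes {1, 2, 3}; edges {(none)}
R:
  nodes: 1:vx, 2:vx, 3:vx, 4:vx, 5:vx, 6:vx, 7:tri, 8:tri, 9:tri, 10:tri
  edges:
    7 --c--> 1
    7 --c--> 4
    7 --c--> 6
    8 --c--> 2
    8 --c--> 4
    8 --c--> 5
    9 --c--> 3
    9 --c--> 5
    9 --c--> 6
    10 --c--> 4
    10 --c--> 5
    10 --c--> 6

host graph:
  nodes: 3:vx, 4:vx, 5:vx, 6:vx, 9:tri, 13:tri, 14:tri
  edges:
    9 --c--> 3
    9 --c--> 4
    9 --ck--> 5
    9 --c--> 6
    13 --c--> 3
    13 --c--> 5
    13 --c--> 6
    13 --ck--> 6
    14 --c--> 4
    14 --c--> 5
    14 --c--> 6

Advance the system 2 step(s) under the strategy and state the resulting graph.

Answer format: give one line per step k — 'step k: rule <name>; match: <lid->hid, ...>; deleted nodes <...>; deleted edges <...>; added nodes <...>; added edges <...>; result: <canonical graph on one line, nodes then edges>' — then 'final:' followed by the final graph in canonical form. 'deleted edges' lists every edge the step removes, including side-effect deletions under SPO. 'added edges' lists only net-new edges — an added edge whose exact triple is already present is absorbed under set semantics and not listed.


step 1: rule r1; match: 0->9, 1->3, 2->4, 3->6; deleted nodes 9; deleted edges (9,3,c); (9,4,c); (9,5,ck); (9,6,c); added nodes 15, 16, 17, 18, 19, 20, 21; added edges (18,3,c); (18,15,c); (18,17,c); (19,4,c); (19,15,c); (19,16,c); (20,6,c); (20,16,c); (20,17,c); (21,15,c); (21,16,c); (21,17,c); result: nodes: 3:vx, 4:vx, 5:vx, 6:vx, 13:tri, 14:tri, 15:vx, 16:vx, 17:vx, 18:tri, 19:tri, 20:tri, 21:tri edges: (13,3,c); (13,5,c); (13,6,c); (13,6,ck); (14,4,c); (14,5,c); (14,6,c); (18,3,c); (18,15,c); (18,17,c); (19,4,c); (19,15,c); (19,16,c); (20,6,c); (20,16,c); (20,17,c); (21,15,c); (21,16,c); (21,17,c)
step 2: rule r1; match: 0->13, 1->3, 2->5, 3->6; deleted nodes 13; deleted edges (13,3,c); (13,5,c); (13,6,c); (13,6,ck); added nodes 22, 23, 24, 25, 26, 27, 28; added edges (25,3,c); (25,22,c); (25,24,c); (26,5,c); (26,22,c); (26,23,c); (27,6,c); (27,23,c); (27,24,c); (28,22,c); (28,23,c); (28,24,c); result: nodes: 3:vx, 4:vx, 5:vx, 6:vx, 14:tri, 15:vx, 16:vx, 17:vx, 18:tri, 19:tri, 20:tri, 21:tri, 22:vx, 23:vx, 24:vx, 25:tri, 26:tri, 27:tri, 28:tri edges: (14,4,c); (14,5,c); (14,6,c); (18,3,c); (18,15,c); (18,17,c); (19,4,c); (19,15,c); (19,16,c); (20,6,c); (20,16,c); (20,17,c); (21,15,c); (21,16,c); (21,17,c); (25,3,c); (25,22,c); (25,24,c); (26,5,c); (26,22,c); (26,23,c); (27,6,c); (27,23,c); (27,24,c); (28,22,c); (28,23,c); (28,24,c)
final:
nodes: 3:vx, 4:vx, 5:vx, 6:vx, 14:tri, 15:vx, 16:vx, 17:vx, 18:tri, 19:tri, 20:tri, 21:tri, 22:vx, 23:vx, 24:vx, 25:tri, 26:tri, 27:tri, 28:tri
edges: (14,4,c); (14,5,c); (14,6,c); (18,3,c); (18,15,c); (18,17,c); (19,4,c); (19,15,c); (19,16,c); (20,6,c); (20,16,c); (20,17,c); (21,15,c); (21,16,c); (21,17,c); (25,3,c); (25,22,c); (25,24,c); (26,5,c); (26,22,c); (26,23,c); (27,6,c); (27,23,c); (27,24,c); (28,22,c); (28,23,c); (28,24,c)


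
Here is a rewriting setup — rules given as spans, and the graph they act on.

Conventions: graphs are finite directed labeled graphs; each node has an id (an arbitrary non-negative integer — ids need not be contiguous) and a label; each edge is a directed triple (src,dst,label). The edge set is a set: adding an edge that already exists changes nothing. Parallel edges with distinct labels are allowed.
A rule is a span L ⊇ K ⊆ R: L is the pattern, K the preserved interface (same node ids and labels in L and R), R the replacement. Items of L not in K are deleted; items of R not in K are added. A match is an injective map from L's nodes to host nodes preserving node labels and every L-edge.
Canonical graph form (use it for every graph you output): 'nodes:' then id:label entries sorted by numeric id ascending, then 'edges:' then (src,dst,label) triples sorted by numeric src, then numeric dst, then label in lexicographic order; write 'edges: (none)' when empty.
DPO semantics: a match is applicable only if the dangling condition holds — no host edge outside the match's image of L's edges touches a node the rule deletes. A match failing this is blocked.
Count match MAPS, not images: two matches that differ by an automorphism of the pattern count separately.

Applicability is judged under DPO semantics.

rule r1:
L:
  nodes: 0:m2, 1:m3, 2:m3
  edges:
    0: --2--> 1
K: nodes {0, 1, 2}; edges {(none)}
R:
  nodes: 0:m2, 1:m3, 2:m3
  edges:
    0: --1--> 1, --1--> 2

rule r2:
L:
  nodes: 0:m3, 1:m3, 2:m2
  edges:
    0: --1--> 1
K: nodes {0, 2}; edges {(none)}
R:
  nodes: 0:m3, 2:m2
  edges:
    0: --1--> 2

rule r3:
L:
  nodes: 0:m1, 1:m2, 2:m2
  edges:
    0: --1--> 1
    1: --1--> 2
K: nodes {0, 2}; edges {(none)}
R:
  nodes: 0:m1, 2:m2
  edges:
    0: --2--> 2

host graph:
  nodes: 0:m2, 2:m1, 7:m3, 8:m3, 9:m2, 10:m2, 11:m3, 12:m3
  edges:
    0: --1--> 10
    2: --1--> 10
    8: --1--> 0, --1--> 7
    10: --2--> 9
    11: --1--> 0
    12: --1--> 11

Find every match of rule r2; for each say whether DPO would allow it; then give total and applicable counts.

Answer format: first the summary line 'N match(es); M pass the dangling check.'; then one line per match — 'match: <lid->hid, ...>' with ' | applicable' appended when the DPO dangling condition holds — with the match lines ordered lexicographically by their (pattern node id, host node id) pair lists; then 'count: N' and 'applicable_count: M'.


6 match(es); 3 pass the dangling check.
match: 0->8, 1->7, 2->0 | applicable
match: 0->8, 1->7, 2->9 | applicable
match: 0->8, 1->7, 2->10 | applicable
match: 0->12, 1->11, 2->0
match: 0->12, 1->11, 2->9
match: 0->12, 1->11, 2->10
count: 6
applicable_count: 3
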